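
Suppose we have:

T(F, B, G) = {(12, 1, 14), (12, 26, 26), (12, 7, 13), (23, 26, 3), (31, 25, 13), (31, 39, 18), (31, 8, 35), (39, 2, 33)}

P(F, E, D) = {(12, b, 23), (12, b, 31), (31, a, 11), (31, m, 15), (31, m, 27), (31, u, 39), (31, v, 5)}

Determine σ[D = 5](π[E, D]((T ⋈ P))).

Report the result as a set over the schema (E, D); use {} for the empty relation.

{(v, 5)}

T ⋈ P (natural join on F): {(12, 1, 14, b, 23), (12, 1, 14, b, 31), (12, 26, 26, b, 23), (12, 26, 26, b, 31), (12, 7, 13, b, 23), (12, 7, 13, b, 31), (31, 25, 13, a, 11), (31, 25, 13, m, 15), (31, 25, 13, m, 27), (31, 25, 13, u, 39), (31, 25, 13, v, 5), (31, 39, 18, a, 11), (31, 39, 18, m, 15), (31, 39, 18, m, 27), (31, 39, 18, u, 39), (31, 39, 18, v, 5), (31, 8, 35, a, 11), (31, 8, 35, m, 15), (31, 8, 35, m, 27), (31, 8, 35, u, 39), (31, 8, 35, v, 5)}
Keep only column(s) E, D (14 duplicate(s) eliminated): {(a, 11), (b, 23), (b, 31), (m, 15), (m, 27), (u, 39), (v, 5)}
Apply σ_{D = 5}; surviving tuples: {(v, 5)}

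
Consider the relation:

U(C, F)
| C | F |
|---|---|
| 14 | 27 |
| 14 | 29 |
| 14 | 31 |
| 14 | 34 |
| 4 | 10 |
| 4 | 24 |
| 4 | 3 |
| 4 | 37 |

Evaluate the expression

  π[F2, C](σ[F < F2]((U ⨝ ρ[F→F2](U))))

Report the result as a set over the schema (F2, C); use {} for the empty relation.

{(10, 4), (24, 4), (29, 14), (31, 14), (34, 14), (37, 4)}

ρ[F→F2]: schema becomes (C, F2); tuples unchanged.
Natural join on C: {(14, 27, 27), (14, 27, 29), (14, 27, 31), (14, 27, 34), (14, 29, 27), (14, 29, 29), (14, 29, 31), (14, 29, 34), (14, 31, 27), (14, 31, 29), (14, 31, 31), (14, 31, 34), (14, 34, 27), (14, 34, 29), (14, 34, 31), (14, 34, 34), (4, 10, 10), (4, 10, 24), (4, 10, 3), (4, 10, 37), (4, 24, 10), (4, 24, 24), (4, 24, 3), (4, 24, 37), (4, 3, 10), (4, 3, 24), (4, 3, 3), (4, 3, 37), (4, 37, 10), (4, 37, 24), (4, 37, 3), (4, 37, 37)}
Filtering on F < F2 leaves {(14, 27, 29), (14, 27, 31), (14, 27, 34), (14, 29, 31), (14, 29, 34), (14, 31, 34), (4, 10, 24), (4, 10, 37), (4, 24, 37), (4, 3, 10), (4, 3, 24), (4, 3, 37)}.
Projecting to F2, C (6 duplicate(s) eliminated): {(10, 4), (24, 4), (29, 14), (31, 14), (34, 14), (37, 4)}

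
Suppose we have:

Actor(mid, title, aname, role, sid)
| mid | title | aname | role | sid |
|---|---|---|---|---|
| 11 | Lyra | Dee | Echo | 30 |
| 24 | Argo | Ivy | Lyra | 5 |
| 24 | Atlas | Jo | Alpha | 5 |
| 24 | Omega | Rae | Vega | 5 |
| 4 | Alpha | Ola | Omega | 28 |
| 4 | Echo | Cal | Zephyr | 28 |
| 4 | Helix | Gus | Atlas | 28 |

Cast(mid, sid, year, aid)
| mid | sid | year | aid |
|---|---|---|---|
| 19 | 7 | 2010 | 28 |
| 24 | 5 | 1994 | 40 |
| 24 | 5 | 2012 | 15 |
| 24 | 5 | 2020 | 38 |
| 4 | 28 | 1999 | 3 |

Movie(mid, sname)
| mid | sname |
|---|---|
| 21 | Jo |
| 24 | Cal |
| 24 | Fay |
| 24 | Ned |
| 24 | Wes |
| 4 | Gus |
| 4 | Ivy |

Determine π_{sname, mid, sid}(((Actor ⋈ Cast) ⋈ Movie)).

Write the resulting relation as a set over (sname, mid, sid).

Joining Actor and Cast on mid, sid yields {(24, Argo, Ivy, Lyra, 5, 1994, 40), (24, Argo, Ivy, Lyra, 5, 2012, 15), (24, Argo, Ivy, Lyra, 5, 2020, 38), (24, Atlas, Jo, Alpha, 5, 1994, 40), (24, Atlas, Jo, Alpha, 5, 2012, 15), (24, Atlas, Jo, Alpha, 5, 2020, 38), (24, Omega, Rae, Vega, 5, 1994, 40), (24, Omega, Rae, Vega, 5, 2012, 15), (24, Omega, Rae, Vega, 5, 2020, 38), (4, Alpha, Ola, Omega, 28, 1999, 3), (4, Echo, Cal, Zephyr, 28, 1999, 3), (4, Helix, Gus, Atlas, 28, 1999, 3)}.
Joining (Actor ⋈ Cast) and Movie on mid yields {(24, Argo, Ivy, Lyra, 5, 1994, 40, Cal), (24, Argo, Ivy, Lyra, 5, 1994, 40, Fay), (24, Argo, Ivy, Lyra, 5, 1994, 40, Ned), (24, Argo, Ivy, Lyra, 5, 1994, 40, Wes), (24, Argo, Ivy, Lyra, 5, 2012, 15, Cal), (24, Argo, Ivy, Lyra, 5, 2012, 15, Fay), (24, Argo, Ivy, Lyra, 5, 2012, 15, Ned), (24, Argo, Ivy, Lyra, 5, 2012, 15, Wes), (24, Argo, Ivy, Lyra, 5, 2020, 38, Cal), (24, Argo, Ivy, Lyra, 5, 2020, 38, Fay), (24, Argo, Ivy, Lyra, 5, 2020, 38, Ned), (24, Argo, Ivy, Lyra, 5, 2020, 38, Wes), (24, Atlas, Jo, Alpha, 5, 1994, 40, Cal), (24, Atlas, Jo, Alpha, 5, 1994, 40, Fay), (24, Atlas, Jo, Alpha, 5, 1994, 40, Ned), (24, Atlas, Jo, Alpha, 5, 1994, 40, Wes), (24, Atlas, Jo, Alpha, 5, 2012, 15, Cal), (24, Atlas, Jo, Alpha, 5, 2012, 15, Fay), (24, Atlas, Jo, Alpha, 5, 2012, 15, Ned), (24, Atlas, Jo, Alpha, 5, 2012, 15, Wes), (24, Atlas, Jo, Alpha, 5, 2020, 38, Cal), (24, Atlas, Jo, Alpha, 5, 2020, 38, Fay), (24, Atlas, Jo, Alpha, 5, 2020, 38, Ned), (24, Atlas, Jo, Alpha, 5, 2020, 38, Wes), (24, Omega, Rae, Vega, 5, 1994, 40, Cal), (24, Omega, Rae, Vega, 5, 1994, 40, Fay), (24, Omega, Rae, Vega, 5, 1994, 40, Ned), (24, Omega, Rae, Vega, 5, 1994, 40, Wes), (24, Omega, Rae, Vega, 5, 2012, 15, Cal), (24, Omega, Rae, Vega, 5, 2012, 15, Fay), (24, Omega, Rae, Vega, 5, 2012, 15, Ned), (24, Omega, Rae, Vega, 5, 2012, 15, Wes), (24, Omega, Rae, Vega, 5, 2020, 38, Cal), (24, Omega, Rae, Vega, 5, 2020, 38, Fay), (24, Omega, Rae, Vega, 5, 2020, 38, Ned), (24, Omega, Rae, Vega, 5, 2020, 38, Wes), (4, Alpha, Ola, Omega, 28, 1999, 3, Gus), (4, Alpha, Ola, Omega, 28, 1999, 3, Ivy), (4, Echo, Cal, Zephyr, 28, 1999, 3, Gus), (4, Echo, Cal, Zephyr, 28, 1999, 3, Ivy), (4, Helix, Gus, Atlas, 28, 1999, 3, Gus), (4, Helix, Gus, Atlas, 28, 1999, 3, Ivy)}.
Keep only column(s) sname, mid, sid (36 duplicate(s) eliminated): {(Cal, 24, 5), (Fay, 24, 5), (Gus, 4, 28), (Ivy, 4, 28), (Ned, 24, 5), (Wes, 24, 5)}

{(Cal, 24, 5), (Fay, 24, 5), (Gus, 4, 28), (Ivy, 4, 28), (Ned, 24, 5), (Wes, 24, 5)}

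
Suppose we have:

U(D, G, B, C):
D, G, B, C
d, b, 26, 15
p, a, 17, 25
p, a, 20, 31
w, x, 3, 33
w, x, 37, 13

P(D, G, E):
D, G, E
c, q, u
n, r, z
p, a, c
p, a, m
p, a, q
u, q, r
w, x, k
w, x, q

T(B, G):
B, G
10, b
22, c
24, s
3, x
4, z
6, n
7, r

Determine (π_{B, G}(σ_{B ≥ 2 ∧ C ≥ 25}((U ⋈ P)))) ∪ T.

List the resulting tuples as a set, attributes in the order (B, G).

{(10, b), (17, a), (20, a), (22, c), (24, s), (3, x), (4, z), (6, n), (7, r)}

U ⋈ P (natural join on D, G): {(p, a, 17, 25, c), (p, a, 17, 25, m), (p, a, 17, 25, q), (p, a, 20, 31, c), (p, a, 20, 31, m), (p, a, 20, 31, q), (w, x, 3, 33, k), (w, x, 3, 33, q), (w, x, 37, 13, k), (w, x, 37, 13, q)}
Apply σ_{B ≥ 2 ∧ C ≥ 25}; surviving tuples: {(p, a, 17, 25, c), (p, a, 17, 25, m), (p, a, 17, 25, q), (p, a, 20, 31, c), (p, a, 20, 31, m), (p, a, 20, 31, q), (w, x, 3, 33, k), (w, x, 3, 33, q)}
π_{B, G} gives {(17, a), (20, a), (3, x)} (5 duplicate(s) eliminated).
Taking the union: {(10, b), (17, a), (20, a), (22, c), (24, s), (3, x), (4, z), (6, n), (7, r)}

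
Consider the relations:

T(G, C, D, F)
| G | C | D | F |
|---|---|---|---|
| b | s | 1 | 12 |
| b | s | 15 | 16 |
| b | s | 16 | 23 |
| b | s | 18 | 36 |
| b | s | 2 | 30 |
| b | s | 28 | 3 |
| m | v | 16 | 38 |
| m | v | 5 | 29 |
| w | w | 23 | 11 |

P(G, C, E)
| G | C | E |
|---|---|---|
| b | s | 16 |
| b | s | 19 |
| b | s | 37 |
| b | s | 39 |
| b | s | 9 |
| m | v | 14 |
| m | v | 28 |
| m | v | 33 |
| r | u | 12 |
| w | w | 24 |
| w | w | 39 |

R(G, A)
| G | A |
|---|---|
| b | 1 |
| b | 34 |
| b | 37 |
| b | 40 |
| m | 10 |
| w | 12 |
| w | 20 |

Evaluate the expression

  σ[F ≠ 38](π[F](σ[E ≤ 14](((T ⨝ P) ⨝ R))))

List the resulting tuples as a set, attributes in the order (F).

{12, 16, 23, 29, 3, 30, 36}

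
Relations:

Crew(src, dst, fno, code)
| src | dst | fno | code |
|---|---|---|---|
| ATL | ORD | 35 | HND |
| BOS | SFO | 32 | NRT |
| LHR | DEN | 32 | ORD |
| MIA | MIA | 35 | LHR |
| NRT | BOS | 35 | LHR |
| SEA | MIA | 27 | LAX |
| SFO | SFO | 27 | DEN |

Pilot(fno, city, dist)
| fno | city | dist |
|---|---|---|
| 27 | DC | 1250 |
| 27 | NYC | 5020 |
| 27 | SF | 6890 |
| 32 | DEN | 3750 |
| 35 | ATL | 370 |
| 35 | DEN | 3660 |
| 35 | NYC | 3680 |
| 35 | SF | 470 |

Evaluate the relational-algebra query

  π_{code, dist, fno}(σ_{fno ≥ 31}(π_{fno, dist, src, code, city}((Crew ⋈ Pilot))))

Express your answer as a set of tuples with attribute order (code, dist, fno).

{(HND, 3660, 35), (HND, 3680, 35), (HND, 370, 35), (HND, 470, 35), (LHR, 3660, 35), (LHR, 3680, 35), (LHR, 370, 35), (LHR, 470, 35), (NRT, 3750, 32), (ORD, 3750, 32)}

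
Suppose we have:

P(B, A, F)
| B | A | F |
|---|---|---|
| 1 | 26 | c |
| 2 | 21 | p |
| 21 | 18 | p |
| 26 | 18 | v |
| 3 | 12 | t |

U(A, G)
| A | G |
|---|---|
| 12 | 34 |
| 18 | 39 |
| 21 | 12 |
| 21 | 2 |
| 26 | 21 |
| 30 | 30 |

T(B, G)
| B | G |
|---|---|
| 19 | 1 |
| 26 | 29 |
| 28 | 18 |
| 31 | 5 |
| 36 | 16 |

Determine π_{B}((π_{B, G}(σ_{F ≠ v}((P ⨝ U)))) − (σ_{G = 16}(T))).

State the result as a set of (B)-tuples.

Joining P and U on A yields {(1, 26, c, 21), (2, 21, p, 12), (2, 21, p, 2), (21, 18, p, 39), (26, 18, v, 39), (3, 12, t, 34)}.
σ[F ≠ v]: keep tuples satisfying F ≠ v → {(1, 26, c, 21), (2, 21, p, 12), (2, 21, p, 2), (21, 18, p, 39), (3, 12, t, 34)}
π[B, G]: project onto (B, G) → {(1, 21), (2, 12), (2, 2), (21, 39), (3, 34)}
σ[G = 16]: keep tuples satisfying G = 16 → {(36, 16)}
Taking the difference: {(1, 21), (2, 12), (2, 2), (21, 39), (3, 34)}
π[B]: project onto (B) (1 duplicate(s) eliminated) → {1, 2, 21, 3}

{1, 2, 21, 3}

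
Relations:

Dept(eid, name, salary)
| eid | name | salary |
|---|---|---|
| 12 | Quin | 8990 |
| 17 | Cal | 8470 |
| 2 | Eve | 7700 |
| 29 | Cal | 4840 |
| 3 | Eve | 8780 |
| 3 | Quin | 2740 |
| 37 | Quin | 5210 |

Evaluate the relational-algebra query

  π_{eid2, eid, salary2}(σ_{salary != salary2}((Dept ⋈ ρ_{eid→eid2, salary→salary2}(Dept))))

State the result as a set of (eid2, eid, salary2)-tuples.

ρ[eid→eid2, salary→salary2]: schema becomes (eid2, name, salary2); tuples unchanged.
Natural join on name: {(12, Quin, 8990, 12, 8990), (12, Quin, 8990, 3, 2740), (12, Quin, 8990, 37, 5210), (17, Cal, 8470, 17, 8470), (17, Cal, 8470, 29, 4840), (2, Eve, 7700, 2, 7700), (2, Eve, 7700, 3, 8780), (29, Cal, 4840, 17, 8470), (29, Cal, 4840, 29, 4840), (3, Eve, 8780, 2, 7700), (3, Eve, 8780, 3, 8780), (3, Quin, 2740, 12, 8990), (3, Quin, 2740, 3, 2740), (3, Quin, 2740, 37, 5210), (37, Quin, 5210, 12, 8990), (37, Quin, 5210, 3, 2740), (37, Quin, 5210, 37, 5210)}
Apply σ_{salary != salary2}; surviving tuples: {(12, Quin, 8990, 3, 2740), (12, Quin, 8990, 37, 5210), (17, Cal, 8470, 29, 4840), (2, Eve, 7700, 3, 8780), (29, Cal, 4840, 17, 8470), (3, Eve, 8780, 2, 7700), (3, Quin, 2740, 12, 8990), (3, Quin, 2740, 37, 5210), (37, Quin, 5210, 12, 8990), (37, Quin, 5210, 3, 2740)}
Projecting to eid2, eid, salary2: {(12, 3, 8990), (12, 37, 8990), (17, 29, 8470), (2, 3, 7700), (29, 17, 4840), (3, 12, 2740), (3, 2, 8780), (3, 37, 2740), (37, 12, 5210), (37, 3, 5210)}

{(12, 3, 8990), (12, 37, 8990), (17, 29, 8470), (2, 3, 7700), (29, 17, 4840), (3, 12, 2740), (3, 2, 8780), (3, 37, 2740), (37, 12, 5210), (37, 3, 5210)}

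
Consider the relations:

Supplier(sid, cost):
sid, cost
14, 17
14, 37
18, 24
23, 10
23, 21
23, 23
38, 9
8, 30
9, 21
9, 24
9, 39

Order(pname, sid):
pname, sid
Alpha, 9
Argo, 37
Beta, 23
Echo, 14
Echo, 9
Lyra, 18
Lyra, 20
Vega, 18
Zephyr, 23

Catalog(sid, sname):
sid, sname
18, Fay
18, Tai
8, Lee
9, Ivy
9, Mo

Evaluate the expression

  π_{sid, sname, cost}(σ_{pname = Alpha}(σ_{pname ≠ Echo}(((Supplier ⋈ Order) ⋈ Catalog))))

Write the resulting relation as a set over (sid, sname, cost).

Natural join on sid: {(14, 17, Echo), (14, 37, Echo), (18, 24, Lyra), (18, 24, Vega), (23, 10, Beta), (23, 10, Zephyr), (23, 21, Beta), (23, 21, Zephyr), (23, 23, Beta), (23, 23, Zephyr), (9, 21, Alpha), (9, 21, Echo), (9, 24, Alpha), (9, 24, Echo), (9, 39, Alpha), (9, 39, Echo)}
Natural join on sid: {(18, 24, Lyra, Fay), (18, 24, Lyra, Tai), (18, 24, Vega, Fay), (18, 24, Vega, Tai), (9, 21, Alpha, Ivy), (9, 21, Alpha, Mo), (9, 21, Echo, Ivy), (9, 21, Echo, Mo), (9, 24, Alpha, Ivy), (9, 24, Alpha, Mo), (9, 24, Echo, Ivy), (9, 24, Echo, Mo), (9, 39, Alpha, Ivy), (9, 39, Alpha, Mo), (9, 39, Echo, Ivy), (9, 39, Echo, Mo)}
Apply σ_{pname ≠ Echo}; surviving tuples: {(18, 24, Lyra, Fay), (18, 24, Lyra, Tai), (18, 24, Vega, Fay), (18, 24, Vega, Tai), (9, 21, Alpha, Ivy), (9, 21, Alpha, Mo), (9, 24, Alpha, Ivy), (9, 24, Alpha, Mo), (9, 39, Alpha, Ivy), (9, 39, Alpha, Mo)}
Apply σ_{pname = Alpha}; surviving tuples: {(9, 21, Alpha, Ivy), (9, 21, Alpha, Mo), (9, 24, Alpha, Ivy), (9, 24, Alpha, Mo), (9, 39, Alpha, Ivy), (9, 39, Alpha, Mo)}
π_{sid, sname, cost} gives {(9, Ivy, 21), (9, Ivy, 24), (9, Ivy, 39), (9, Mo, 21), (9, Mo, 24), (9, Mo, 39)}.

{(9, Ivy, 21), (9, Ivy, 24), (9, Ivy, 39), (9, Mo, 21), (9, Mo, 24), (9, Mo, 39)}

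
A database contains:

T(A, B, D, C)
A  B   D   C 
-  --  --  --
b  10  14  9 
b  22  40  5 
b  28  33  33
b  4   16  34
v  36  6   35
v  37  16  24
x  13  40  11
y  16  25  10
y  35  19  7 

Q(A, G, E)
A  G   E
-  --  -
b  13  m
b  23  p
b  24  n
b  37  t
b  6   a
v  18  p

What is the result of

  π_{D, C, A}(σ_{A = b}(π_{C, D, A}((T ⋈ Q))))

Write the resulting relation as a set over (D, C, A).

T ⋈ Q (natural join on A): {(b, 10, 14, 9, 13, m), (b, 10, 14, 9, 23, p), (b, 10, 14, 9, 24, n), (b, 10, 14, 9, 37, t), (b, 10, 14, 9, 6, a), (b, 22, 40, 5, 13, m), (b, 22, 40, 5, 23, p), (b, 22, 40, 5, 24, n), (b, 22, 40, 5, 37, t), (b, 22, 40, 5, 6, a), (b, 28, 33, 33, 13, m), (b, 28, 33, 33, 23, p), (b, 28, 33, 33, 24, n), (b, 28, 33, 33, 37, t), (b, 28, 33, 33, 6, a), (b, 4, 16, 34, 13, m), (b, 4, 16, 34, 23, p), (b, 4, 16, 34, 24, n), (b, 4, 16, 34, 37, t), (b, 4, 16, 34, 6, a), (v, 36, 6, 35, 18, p), (v, 37, 16, 24, 18, p)}
Keep only column(s) C, D, A (16 duplicate(s) eliminated): {(24, 16, v), (33, 33, b), (34, 16, b), (35, 6, v), (5, 40, b), (9, 14, b)}
σ[A = b]: keep tuples satisfying A = b → {(33, 33, b), (34, 16, b), (5, 40, b), (9, 14, b)}
Keep only column(s) D, C, A: {(14, 9, b), (16, 34, b), (33, 33, b), (40, 5, b)}

{(14, 9, b), (16, 34, b), (33, 33, b), (40, 5, b)}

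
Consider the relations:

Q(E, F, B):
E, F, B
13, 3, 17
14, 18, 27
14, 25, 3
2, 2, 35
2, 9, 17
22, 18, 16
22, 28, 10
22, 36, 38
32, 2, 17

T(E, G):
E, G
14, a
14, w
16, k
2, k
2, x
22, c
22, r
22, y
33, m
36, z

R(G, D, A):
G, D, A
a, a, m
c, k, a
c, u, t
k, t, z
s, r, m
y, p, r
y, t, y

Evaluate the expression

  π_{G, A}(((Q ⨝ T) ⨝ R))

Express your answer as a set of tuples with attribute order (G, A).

{(a, m), (c, a), (c, t), (k, z), (y, r), (y, y)}

Joining Q and T on E yields {(14, 18, 27, a), (14, 18, 27, w), (14, 25, 3, a), (14, 25, 3, w), (2, 2, 35, k), (2, 2, 35, x), (2, 9, 17, k), (2, 9, 17, x), (22, 18, 16, c), (22, 18, 16, r), (22, 18, 16, y), (22, 28, 10, c), (22, 28, 10, r), (22, 28, 10, y), (22, 36, 38, c), (22, 36, 38, r), (22, 36, 38, y)}.
Joining (Q ⨝ T) and R on G yields {(14, 18, 27, a, a, m), (14, 25, 3, a, a, m), (2, 2, 35, k, t, z), (2, 9, 17, k, t, z), (22, 18, 16, c, k, a), (22, 18, 16, c, u, t), (22, 18, 16, y, p, r), (22, 18, 16, y, t, y), (22, 28, 10, c, k, a), (22, 28, 10, c, u, t), (22, 28, 10, y, p, r), (22, 28, 10, y, t, y), (22, 36, 38, c, k, a), (22, 36, 38, c, u, t), (22, 36, 38, y, p, r), (22, 36, 38, y, t, y)}.
π[G, A]: project onto (G, A) (10 duplicate(s) eliminated) → {(a, m), (c, a), (c, t), (k, z), (y, r), (y, y)}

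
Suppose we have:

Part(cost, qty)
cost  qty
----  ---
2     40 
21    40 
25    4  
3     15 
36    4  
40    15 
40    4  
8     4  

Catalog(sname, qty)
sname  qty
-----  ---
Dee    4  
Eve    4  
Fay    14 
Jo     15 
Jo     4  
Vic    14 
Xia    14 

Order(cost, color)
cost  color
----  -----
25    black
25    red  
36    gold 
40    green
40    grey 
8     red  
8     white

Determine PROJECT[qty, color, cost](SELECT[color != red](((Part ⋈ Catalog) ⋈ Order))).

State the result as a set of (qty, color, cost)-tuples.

{(15, green, 40), (15, grey, 40), (4, black, 25), (4, gold, 36), (4, green, 40), (4, grey, 40), (4, white, 8)}

Natural join on qty: {(25, 4, Dee), (25, 4, Eve), (25, 4, Jo), (3, 15, Jo), (36, 4, Dee), (36, 4, Eve), (36, 4, Jo), (40, 15, Jo), (40, 4, Dee), (40, 4, Eve), (40, 4, Jo), (8, 4, Dee), (8, 4, Eve), (8, 4, Jo)}
Natural join on cost: {(25, 4, Dee, black), (25, 4, Dee, red), (25, 4, Eve, black), (25, 4, Eve, red), (25, 4, Jo, black), (25, 4, Jo, red), (36, 4, Dee, gold), (36, 4, Eve, gold), (36, 4, Jo, gold), (40, 15, Jo, green), (40, 15, Jo, grey), (40, 4, Dee, green), (40, 4, Dee, grey), (40, 4, Eve, green), (40, 4, Eve, grey), (40, 4, Jo, green), (40, 4, Jo, grey), (8, 4, Dee, red), (8, 4, Dee, white), (8, 4, Eve, red), (8, 4, Eve, white), (8, 4, Jo, red), (8, 4, Jo, white)}
Selection color != red: {(25, 4, Dee, black), (25, 4, Eve, black), (25, 4, Jo, black), (36, 4, Dee, gold), (36, 4, Eve, gold), (36, 4, Jo, gold), (40, 15, Jo, green), (40, 15, Jo, grey), (40, 4, Dee, green), (40, 4, Dee, grey), (40, 4, Eve, green), (40, 4, Eve, grey), (40, 4, Jo, green), (40, 4, Jo, grey), (8, 4, Dee, white), (8, 4, Eve, white), (8, 4, Jo, white)}
Projecting to qty, color, cost (10 duplicate(s) eliminated): {(15, green, 40), (15, grey, 40), (4, black, 25), (4, gold, 36), (4, green, 40), (4, grey, 40), (4, white, 8)}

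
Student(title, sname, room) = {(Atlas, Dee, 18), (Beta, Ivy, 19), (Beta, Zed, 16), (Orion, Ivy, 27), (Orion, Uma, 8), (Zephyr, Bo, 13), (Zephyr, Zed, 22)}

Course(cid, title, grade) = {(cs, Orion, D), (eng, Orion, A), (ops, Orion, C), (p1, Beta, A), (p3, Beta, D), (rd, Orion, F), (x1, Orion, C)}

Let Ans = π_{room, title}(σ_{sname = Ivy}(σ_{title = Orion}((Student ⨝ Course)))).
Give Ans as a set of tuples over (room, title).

{(27, Orion)}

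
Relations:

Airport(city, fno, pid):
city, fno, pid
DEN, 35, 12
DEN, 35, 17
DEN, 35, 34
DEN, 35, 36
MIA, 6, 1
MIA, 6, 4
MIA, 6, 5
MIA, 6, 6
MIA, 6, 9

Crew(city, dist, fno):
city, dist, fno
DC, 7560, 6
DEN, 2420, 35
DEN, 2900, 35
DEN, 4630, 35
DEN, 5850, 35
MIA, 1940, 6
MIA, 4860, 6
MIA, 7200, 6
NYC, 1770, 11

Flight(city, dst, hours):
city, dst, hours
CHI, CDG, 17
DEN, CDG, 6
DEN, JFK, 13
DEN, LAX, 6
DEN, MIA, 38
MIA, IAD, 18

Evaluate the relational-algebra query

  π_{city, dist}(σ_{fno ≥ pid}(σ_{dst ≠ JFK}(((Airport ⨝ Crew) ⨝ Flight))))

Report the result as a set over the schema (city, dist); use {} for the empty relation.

{(DEN, 2420), (DEN, 2900), (DEN, 4630), (DEN, 5850), (MIA, 1940), (MIA, 4860), (MIA, 7200)}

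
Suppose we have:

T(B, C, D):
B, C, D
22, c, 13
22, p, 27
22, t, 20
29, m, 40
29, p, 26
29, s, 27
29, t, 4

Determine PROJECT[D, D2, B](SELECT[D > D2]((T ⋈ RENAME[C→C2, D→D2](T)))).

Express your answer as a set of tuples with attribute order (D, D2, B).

{(20, 13, 22), (26, 4, 29), (27, 13, 22), (27, 20, 22), (27, 26, 29), (27, 4, 29), (40, 26, 29), (40, 27, 29), (40, 4, 29)}

ρ[C→C2, D→D2]: schema becomes (B, C2, D2); tuples unchanged.
Joining T and RENAME[C→C2, D→D2](T) on B yields {(22, c, 13, c, 13), (22, c, 13, p, 27), (22, c, 13, t, 20), (22, p, 27, c, 13), (22, p, 27, p, 27), (22, p, 27, t, 20), (22, t, 20, c, 13), (22, t, 20, p, 27), (22, t, 20, t, 20), (29, m, 40, m, 40), (29, m, 40, p, 26), (29, m, 40, s, 27), (29, m, 40, t, 4), (29, p, 26, m, 40), (29, p, 26, p, 26), (29, p, 26, s, 27), (29, p, 26, t, 4), (29, s, 27, m, 40), (29, s, 27, p, 26), (29, s, 27, s, 27), (29, s, 27, t, 4), (29, t, 4, m, 40), (29, t, 4, p, 26), (29, t, 4, s, 27), (29, t, 4, t, 4)}.
Filtering on D > D2 leaves {(22, p, 27, c, 13), (22, p, 27, t, 20), (22, t, 20, c, 13), (29, m, 40, p, 26), (29, m, 40, s, 27), (29, m, 40, t, 4), (29, p, 26, t, 4), (29, s, 27, p, 26), (29, s, 27, t, 4)}.
π_{D, D2, B} gives {(20, 13, 22), (26, 4, 29), (27, 13, 22), (27, 20, 22), (27, 26, 29), (27, 4, 29), (40, 26, 29), (40, 27, 29), (40, 4, 29)}.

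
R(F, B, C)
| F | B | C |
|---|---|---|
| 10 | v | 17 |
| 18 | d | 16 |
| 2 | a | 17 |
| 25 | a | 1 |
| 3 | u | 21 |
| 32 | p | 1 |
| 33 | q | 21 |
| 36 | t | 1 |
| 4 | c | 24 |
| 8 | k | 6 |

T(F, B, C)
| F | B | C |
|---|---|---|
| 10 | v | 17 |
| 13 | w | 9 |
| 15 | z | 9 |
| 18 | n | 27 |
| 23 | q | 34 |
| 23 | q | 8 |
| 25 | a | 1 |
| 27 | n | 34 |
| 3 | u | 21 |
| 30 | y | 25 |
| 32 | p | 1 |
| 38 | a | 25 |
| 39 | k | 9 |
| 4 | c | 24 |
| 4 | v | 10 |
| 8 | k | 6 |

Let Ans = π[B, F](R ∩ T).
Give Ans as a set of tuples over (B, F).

{(a, 25), (c, 4), (k, 8), (p, 32), (u, 3), (v, 10)}

Set intersection of the two operands is {(10, v, 17), (25, a, 1), (3, u, 21), (32, p, 1), (4, c, 24), (8, k, 6)}.
π_{B, F} gives {(a, 25), (c, 4), (k, 8), (p, 32), (u, 3), (v, 10)}.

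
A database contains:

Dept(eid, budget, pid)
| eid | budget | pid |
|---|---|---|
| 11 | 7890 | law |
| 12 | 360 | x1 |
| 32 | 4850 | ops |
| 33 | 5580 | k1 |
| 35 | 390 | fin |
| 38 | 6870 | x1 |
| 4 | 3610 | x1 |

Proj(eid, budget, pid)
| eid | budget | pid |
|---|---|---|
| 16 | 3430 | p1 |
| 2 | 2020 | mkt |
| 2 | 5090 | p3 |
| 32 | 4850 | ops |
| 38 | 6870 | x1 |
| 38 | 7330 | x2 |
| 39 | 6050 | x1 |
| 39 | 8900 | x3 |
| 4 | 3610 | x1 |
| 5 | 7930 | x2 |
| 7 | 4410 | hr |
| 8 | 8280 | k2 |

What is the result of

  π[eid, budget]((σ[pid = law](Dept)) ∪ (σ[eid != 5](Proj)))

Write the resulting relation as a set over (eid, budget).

{(11, 7890), (16, 3430), (2, 2020), (2, 5090), (32, 4850), (38, 6870), (38, 7330), (39, 6050), (39, 8900), (4, 3610), (7, 4410), (8, 8280)}

Selection pid = law: {(11, 7890, law)}
Selection eid != 5: {(16, 3430, p1), (2, 2020, mkt), (2, 5090, p3), (32, 4850, ops), (38, 6870, x1), (38, 7330, x2), (39, 6050, x1), (39, 8900, x3), (4, 3610, x1), (7, 4410, hr), (8, 8280, k2)}
Taking the union: {(11, 7890, law), (16, 3430, p1), (2, 2020, mkt), (2, 5090, p3), (32, 4850, ops), (38, 6870, x1), (38, 7330, x2), (39, 6050, x1), (39, 8900, x3), (4, 3610, x1), (7, 4410, hr), (8, 8280, k2)}
Keep only column(s) eid, budget: {(11, 7890), (16, 3430), (2, 2020), (2, 5090), (32, 4850), (38, 6870), (38, 7330), (39, 6050), (39, 8900), (4, 3610), (7, 4410), (8, 8280)}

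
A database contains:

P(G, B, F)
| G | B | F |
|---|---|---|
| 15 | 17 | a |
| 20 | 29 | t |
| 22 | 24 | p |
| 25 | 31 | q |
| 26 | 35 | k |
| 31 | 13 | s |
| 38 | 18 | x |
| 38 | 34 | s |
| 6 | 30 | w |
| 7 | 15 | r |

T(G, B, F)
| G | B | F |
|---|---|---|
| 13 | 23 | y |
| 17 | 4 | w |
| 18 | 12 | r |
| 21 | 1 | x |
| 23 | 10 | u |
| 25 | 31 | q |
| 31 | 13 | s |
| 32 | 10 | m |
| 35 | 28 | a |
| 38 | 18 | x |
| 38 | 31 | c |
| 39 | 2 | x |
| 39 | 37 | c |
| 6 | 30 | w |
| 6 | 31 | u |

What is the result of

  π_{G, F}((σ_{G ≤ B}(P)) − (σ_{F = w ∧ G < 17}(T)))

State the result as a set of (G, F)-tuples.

{(15, a), (20, t), (22, p), (25, q), (26, k), (7, r)}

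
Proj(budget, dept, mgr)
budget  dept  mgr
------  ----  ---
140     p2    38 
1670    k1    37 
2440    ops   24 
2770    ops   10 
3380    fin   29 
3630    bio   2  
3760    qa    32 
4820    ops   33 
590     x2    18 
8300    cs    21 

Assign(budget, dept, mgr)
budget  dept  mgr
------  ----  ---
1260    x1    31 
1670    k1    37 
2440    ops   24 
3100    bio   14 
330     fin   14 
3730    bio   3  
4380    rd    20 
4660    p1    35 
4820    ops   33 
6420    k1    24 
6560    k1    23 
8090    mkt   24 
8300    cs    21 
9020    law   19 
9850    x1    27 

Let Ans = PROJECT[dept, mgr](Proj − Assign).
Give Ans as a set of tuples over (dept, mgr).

{(bio, 2), (fin, 29), (ops, 10), (p2, 38), (qa, 32), (x2, 18)}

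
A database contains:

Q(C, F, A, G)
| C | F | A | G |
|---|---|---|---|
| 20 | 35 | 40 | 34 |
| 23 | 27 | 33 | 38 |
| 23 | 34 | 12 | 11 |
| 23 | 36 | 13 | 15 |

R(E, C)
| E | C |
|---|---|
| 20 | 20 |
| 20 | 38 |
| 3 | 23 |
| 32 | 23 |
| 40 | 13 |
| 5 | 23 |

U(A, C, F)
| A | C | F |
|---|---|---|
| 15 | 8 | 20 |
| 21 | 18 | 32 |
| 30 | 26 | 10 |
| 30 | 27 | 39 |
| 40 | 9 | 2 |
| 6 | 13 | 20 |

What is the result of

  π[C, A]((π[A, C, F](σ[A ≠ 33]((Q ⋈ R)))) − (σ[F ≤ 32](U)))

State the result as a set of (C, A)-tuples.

Joining Q and R on C yields {(20, 35, 40, 34, 20), (23, 27, 33, 38, 3), (23, 27, 33, 38, 32), (23, 27, 33, 38, 5), (23, 34, 12, 11, 3), (23, 34, 12, 11, 32), (23, 34, 12, 11, 5), (23, 36, 13, 15, 3), (23, 36, 13, 15, 32), (23, 36, 13, 15, 5)}.
σ[A ≠ 33]: keep tuples satisfying A ≠ 33 → {(20, 35, 40, 34, 20), (23, 34, 12, 11, 3), (23, 34, 12, 11, 32), (23, 34, 12, 11, 5), (23, 36, 13, 15, 3), (23, 36, 13, 15, 32), (23, 36, 13, 15, 5)}
π[A, C, F]: project onto (A, C, F) (4 duplicate(s) eliminated) → {(12, 23, 34), (13, 23, 36), (40, 20, 35)}
σ[F ≤ 32]: keep tuples satisfying F ≤ 32 → {(15, 8, 20), (21, 18, 32), (30, 26, 10), (40, 9, 2), (6, 13, 20)}
Taking the difference: {(12, 23, 34), (13, 23, 36), (40, 20, 35)}
π[C, A]: project onto (C, A) → {(20, 40), (23, 12), (23, 13)}

{(20, 40), (23, 12), (23, 13)}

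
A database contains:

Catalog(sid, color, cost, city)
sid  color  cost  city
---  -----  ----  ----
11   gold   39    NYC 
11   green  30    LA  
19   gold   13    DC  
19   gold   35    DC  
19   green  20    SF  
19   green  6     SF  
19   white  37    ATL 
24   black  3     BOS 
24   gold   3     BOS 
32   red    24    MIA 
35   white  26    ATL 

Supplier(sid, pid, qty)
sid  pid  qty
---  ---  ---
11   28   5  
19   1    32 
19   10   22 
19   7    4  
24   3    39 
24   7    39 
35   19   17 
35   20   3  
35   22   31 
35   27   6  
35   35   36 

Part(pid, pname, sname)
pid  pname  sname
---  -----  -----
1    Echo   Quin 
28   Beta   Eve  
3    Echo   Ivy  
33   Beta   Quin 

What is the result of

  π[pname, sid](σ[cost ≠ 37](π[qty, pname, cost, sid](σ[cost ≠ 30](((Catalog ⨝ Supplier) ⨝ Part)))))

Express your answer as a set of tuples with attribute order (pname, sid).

{(Beta, 11), (Echo, 19), (Echo, 24)}

Natural join on sid: {(11, gold, 39, NYC, 28, 5), (11, green, 30, LA, 28, 5), (19, gold, 13, DC, 1, 32), (19, gold, 13, DC, 10, 22), (19, gold, 13, DC, 7, 4), (19, gold, 35, DC, 1, 32), (19, gold, 35, DC, 10, 22), (19, gold, 35, DC, 7, 4), (19, green, 20, SF, 1, 32), (19, green, 20, SF, 10, 22), (19, green, 20, SF, 7, 4), (19, green, 6, SF, 1, 32), (19, green, 6, SF, 10, 22), (19, green, 6, SF, 7, 4), (19, white, 37, ATL, 1, 32), (19, white, 37, ATL, 10, 22), (19, white, 37, ATL, 7, 4), (24, black, 3, BOS, 3, 39), (24, black, 3, BOS, 7, 39), (24, gold, 3, BOS, 3, 39), (24, gold, 3, BOS, 7, 39), (35, white, 26, ATL, 19, 17), (35, white, 26, ATL, 20, 3), (35, white, 26, ATL, 22, 31), (35, white, 26, ATL, 27, 6), (35, white, 26, ATL, 35, 36)}
Natural join on pid: {(11, gold, 39, NYC, 28, 5, Beta, Eve), (11, green, 30, LA, 28, 5, Beta, Eve), (19, gold, 13, DC, 1, 32, Echo, Quin), (19, gold, 35, DC, 1, 32, Echo, Quin), (19, green, 20, SF, 1, 32, Echo, Quin), (19, green, 6, SF, 1, 32, Echo, Quin), (19, white, 37, ATL, 1, 32, Echo, Quin), (24, black, 3, BOS, 3, 39, Echo, Ivy), (24, gold, 3, BOS, 3, 39, Echo, Ivy)}
Selection cost ≠ 30: {(11, gold, 39, NYC, 28, 5, Beta, Eve), (19, gold, 13, DC, 1, 32, Echo, Quin), (19, gold, 35, DC, 1, 32, Echo, Quin), (19, green, 20, SF, 1, 32, Echo, Quin), (19, green, 6, SF, 1, 32, Echo, Quin), (19, white, 37, ATL, 1, 32, Echo, Quin), (24, black, 3, BOS, 3, 39, Echo, Ivy), (24, gold, 3, BOS, 3, 39, Echo, Ivy)}
Keep only column(s) qty, pname, cost, sid (1 duplicate(s) eliminated): {(32, Echo, 13, 19), (32, Echo, 20, 19), (32, Echo, 35, 19), (32, Echo, 37, 19), (32, Echo, 6, 19), (39, Echo, 3, 24), (5, Beta, 39, 11)}
Selection cost ≠ 37: {(32, Echo, 13, 19), (32, Echo, 20, 19), (32, Echo, 35, 19), (32, Echo, 6, 19), (39, Echo, 3, 24), (5, Beta, 39, 11)}
Keep only column(s) pname, sid (3 duplicate(s) eliminated): {(Beta, 11), (Echo, 19), (Echo, 24)}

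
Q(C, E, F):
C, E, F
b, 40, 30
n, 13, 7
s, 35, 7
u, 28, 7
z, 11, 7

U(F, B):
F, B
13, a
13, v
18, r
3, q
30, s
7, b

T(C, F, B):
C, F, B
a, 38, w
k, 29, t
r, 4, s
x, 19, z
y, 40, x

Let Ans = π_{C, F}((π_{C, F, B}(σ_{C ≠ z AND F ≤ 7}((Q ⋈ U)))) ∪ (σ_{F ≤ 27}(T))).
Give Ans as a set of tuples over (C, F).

{(n, 7), (r, 4), (s, 7), (u, 7), (x, 19)}

Natural join on F: {(b, 40, 30, s), (n, 13, 7, b), (s, 35, 7, b), (u, 28, 7, b), (z, 11, 7, b)}
Filtering on C ≠ z AND F ≤ 7 leaves {(n, 13, 7, b), (s, 35, 7, b), (u, 28, 7, b)}.
π_{C, F, B} gives {(n, 7, b), (s, 7, b), (u, 7, b)}.
Filtering on F ≤ 27 leaves {(r, 4, s), (x, 19, z)}.
Union: {(n, 7, b), (s, 7, b), (u, 7, b)} with {(r, 4, s), (x, 19, z)} → {(n, 7, b), (r, 4, s), (s, 7, b), (u, 7, b), (x, 19, z)}
π_{C, F} gives {(n, 7), (r, 4), (s, 7), (u, 7), (x, 19)}.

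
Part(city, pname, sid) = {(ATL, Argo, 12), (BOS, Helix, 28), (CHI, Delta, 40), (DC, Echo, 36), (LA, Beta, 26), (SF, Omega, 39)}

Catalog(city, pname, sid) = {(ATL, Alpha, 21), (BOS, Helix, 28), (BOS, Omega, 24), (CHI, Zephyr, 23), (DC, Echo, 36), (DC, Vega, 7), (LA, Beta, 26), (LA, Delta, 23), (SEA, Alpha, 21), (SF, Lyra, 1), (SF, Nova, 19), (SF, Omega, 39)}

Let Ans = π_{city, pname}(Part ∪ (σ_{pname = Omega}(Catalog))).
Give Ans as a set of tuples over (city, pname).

σ[pname = Omega]: keep tuples satisfying pname = Omega → {(BOS, Omega, 24), (SF, Omega, 39)}
Union: {(ATL, Argo, 12), (BOS, Helix, 28), (CHI, Delta, 40), (DC, Echo, 36), (LA, Beta, 26), (SF, Omega, 39)} with {(BOS, Omega, 24), (SF, Omega, 39)} → {(ATL, Argo, 12), (BOS, Helix, 28), (BOS, Omega, 24), (CHI, Delta, 40), (DC, Echo, 36), (LA, Beta, 26), (SF, Omega, 39)}
π_{city, pname} gives {(ATL, Argo), (BOS, Helix), (BOS, Omega), (CHI, Delta), (DC, Echo), (LA, Beta), (SF, Omega)}.

{(ATL, Argo), (BOS, Helix), (BOS, Omega), (CHI, Delta), (DC, Echo), (LA, Beta), (SF, Omega)}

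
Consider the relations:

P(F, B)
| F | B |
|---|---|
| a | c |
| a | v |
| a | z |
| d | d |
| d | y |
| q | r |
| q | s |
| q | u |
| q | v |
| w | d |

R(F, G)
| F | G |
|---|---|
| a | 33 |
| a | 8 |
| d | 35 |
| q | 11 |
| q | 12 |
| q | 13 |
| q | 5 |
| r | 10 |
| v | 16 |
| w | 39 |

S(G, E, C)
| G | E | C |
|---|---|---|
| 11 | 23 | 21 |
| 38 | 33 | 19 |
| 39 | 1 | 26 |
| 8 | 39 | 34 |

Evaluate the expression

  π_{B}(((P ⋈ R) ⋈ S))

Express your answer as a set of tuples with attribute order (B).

Natural join on F: {(a, c, 33), (a, c, 8), (a, v, 33), (a, v, 8), (a, z, 33), (a, z, 8), (d, d, 35), (d, y, 35), (q, r, 11), (q, r, 12), (q, r, 13), (q, r, 5), (q, s, 11), (q, s, 12), (q, s, 13), (q, s, 5), (q, u, 11), (q, u, 12), (q, u, 13), (q, u, 5), (q, v, 11), (q, v, 12), (q, v, 13), (q, v, 5), (w, d, 39)}
Natural join on G: {(a, c, 8, 39, 34), (a, v, 8, 39, 34), (a, z, 8, 39, 34), (q, r, 11, 23, 21), (q, s, 11, 23, 21), (q, u, 11, 23, 21), (q, v, 11, 23, 21), (w, d, 39, 1, 26)}
Projecting to B (1 duplicate(s) eliminated): {c, d, r, s, u, v, z}

{c, d, r, s, u, v, z}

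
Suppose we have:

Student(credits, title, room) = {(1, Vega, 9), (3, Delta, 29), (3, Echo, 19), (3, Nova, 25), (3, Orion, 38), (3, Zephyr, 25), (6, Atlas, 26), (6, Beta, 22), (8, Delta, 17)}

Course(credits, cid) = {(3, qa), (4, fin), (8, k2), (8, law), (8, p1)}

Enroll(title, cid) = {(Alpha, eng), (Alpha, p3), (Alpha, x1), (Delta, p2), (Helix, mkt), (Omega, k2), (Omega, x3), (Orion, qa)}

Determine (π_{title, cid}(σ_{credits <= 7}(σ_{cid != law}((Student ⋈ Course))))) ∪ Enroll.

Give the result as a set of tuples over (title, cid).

Joining Student and Course on credits yields {(3, Delta, 29, qa), (3, Echo, 19, qa), (3, Nova, 25, qa), (3, Orion, 38, qa), (3, Zephyr, 25, qa), (8, Delta, 17, k2), (8, Delta, 17, law), (8, Delta, 17, p1)}.
Selection cid != law: {(3, Delta, 29, qa), (3, Echo, 19, qa), (3, Nova, 25, qa), (3, Orion, 38, qa), (3, Zephyr, 25, qa), (8, Delta, 17, k2), (8, Delta, 17, p1)}
Selection credits <= 7: {(3, Delta, 29, qa), (3, Echo, 19, qa), (3, Nova, 25, qa), (3, Orion, 38, qa), (3, Zephyr, 25, qa)}
Keep only column(s) title, cid: {(Delta, qa), (Echo, qa), (Nova, qa), (Orion, qa), (Zephyr, qa)}
Set union of the two operands is {(Alpha, eng), (Alpha, p3), (Alpha, x1), (Delta, p2), (Delta, qa), (Echo, qa), (Helix, mkt), (Nova, qa), (Omega, k2), (Omega, x3), (Orion, qa), (Zephyr, qa)}.

{(Alpha, eng), (Alpha, p3), (Alpha, x1), (Delta, p2), (Delta, qa), (Echo, qa), (Helix, mkt), (Nova, qa), (Omega, k2), (Omega, x3), (Orion, qa), (Zephyr, qa)}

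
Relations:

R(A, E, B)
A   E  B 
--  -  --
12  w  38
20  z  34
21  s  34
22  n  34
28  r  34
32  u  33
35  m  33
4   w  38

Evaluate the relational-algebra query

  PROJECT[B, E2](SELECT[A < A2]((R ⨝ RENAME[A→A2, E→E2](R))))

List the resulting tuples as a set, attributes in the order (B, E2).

{(33, m), (34, n), (34, r), (34, s), (38, w)}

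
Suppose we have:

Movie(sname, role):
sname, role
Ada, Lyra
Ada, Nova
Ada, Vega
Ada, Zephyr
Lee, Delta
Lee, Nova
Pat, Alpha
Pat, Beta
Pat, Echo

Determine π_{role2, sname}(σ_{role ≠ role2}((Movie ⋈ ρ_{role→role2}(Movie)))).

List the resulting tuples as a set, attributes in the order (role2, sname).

{(Alpha, Pat), (Beta, Pat), (Delta, Lee), (Echo, Pat), (Lyra, Ada), (Nova, Ada), (Nova, Lee), (Vega, Ada), (Zephyr, Ada)}

ρ[role→role2]: schema becomes (sname, role2); tuples unchanged.
Natural join on sname: {(Ada, Lyra, Lyra), (Ada, Lyra, Nova), (Ada, Lyra, Vega), (Ada, Lyra, Zephyr), (Ada, Nova, Lyra), (Ada, Nova, Nova), (Ada, Nova, Vega), (Ada, Nova, Zephyr), (Ada, Vega, Lyra), (Ada, Vega, Nova), (Ada, Vega, Vega), (Ada, Vega, Zephyr), (Ada, Zephyr, Lyra), (Ada, Zephyr, Nova), (Ada, Zephyr, Vega), (Ada, Zephyr, Zephyr), (Lee, Delta, Delta), (Lee, Delta, Nova), (Lee, Nova, Delta), (Lee, Nova, Nova), (Pat, Alpha, Alpha), (Pat, Alpha, Beta), (Pat, Alpha, Echo), (Pat, Beta, Alpha), (Pat, Beta, Beta), (Pat, Beta, Echo), (Pat, Echo, Alpha), (Pat, Echo, Beta), (Pat, Echo, Echo)}
σ[role ≠ role2]: keep tuples satisfying role ≠ role2 → {(Ada, Lyra, Nova), (Ada, Lyra, Vega), (Ada, Lyra, Zephyr), (Ada, Nova, Lyra), (Ada, Nova, Vega), (Ada, Nova, Zephyr), (Ada, Vega, Lyra), (Ada, Vega, Nova), (Ada, Vega, Zephyr), (Ada, Zephyr, Lyra), (Ada, Zephyr, Nova), (Ada, Zephyr, Vega), (Lee, Delta, Nova), (Lee, Nova, Delta), (Pat, Alpha, Beta), (Pat, Alpha, Echo), (Pat, Beta, Alpha), (Pat, Beta, Echo), (Pat, Echo, Alpha), (Pat, Echo, Beta)}
π[role2, sname]: project onto (role2, sname) (11 duplicate(s) eliminated) → {(Alpha, Pat), (Beta, Pat), (Delta, Lee), (Echo, Pat), (Lyra, Ada), (Nova, Ada), (Nova, Lee), (Vega, Ada), (Zephyr, Ada)}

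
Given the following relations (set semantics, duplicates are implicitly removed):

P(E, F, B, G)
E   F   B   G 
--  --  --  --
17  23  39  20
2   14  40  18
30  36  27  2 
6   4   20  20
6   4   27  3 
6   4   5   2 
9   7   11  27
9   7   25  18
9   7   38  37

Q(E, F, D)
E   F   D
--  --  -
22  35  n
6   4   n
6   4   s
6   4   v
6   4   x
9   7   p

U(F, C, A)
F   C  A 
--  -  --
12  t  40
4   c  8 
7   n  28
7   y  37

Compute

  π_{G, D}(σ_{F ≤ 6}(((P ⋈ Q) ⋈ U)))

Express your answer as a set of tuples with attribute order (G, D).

Natural join on E, F: {(6, 4, 20, 20, n), (6, 4, 20, 20, s), (6, 4, 20, 20, v), (6, 4, 20, 20, x), (6, 4, 27, 3, n), (6, 4, 27, 3, s), (6, 4, 27, 3, v), (6, 4, 27, 3, x), (6, 4, 5, 2, n), (6, 4, 5, 2, s), (6, 4, 5, 2, v), (6, 4, 5, 2, x), (9, 7, 11, 27, p), (9, 7, 25, 18, p), (9, 7, 38, 37, p)}
Natural join on F: {(6, 4, 20, 20, n, c, 8), (6, 4, 20, 20, s, c, 8), (6, 4, 20, 20, v, c, 8), (6, 4, 20, 20, x, c, 8), (6, 4, 27, 3, n, c, 8), (6, 4, 27, 3, s, c, 8), (6, 4, 27, 3, v, c, 8), (6, 4, 27, 3, x, c, 8), (6, 4, 5, 2, n, c, 8), (6, 4, 5, 2, s, c, 8), (6, 4, 5, 2, v, c, 8), (6, 4, 5, 2, x, c, 8), (9, 7, 11, 27, p, n, 28), (9, 7, 11, 27, p, y, 37), (9, 7, 25, 18, p, n, 28), (9, 7, 25, 18, p, y, 37), (9, 7, 38, 37, p, n, 28), (9, 7, 38, 37, p, y, 37)}
Apply σ_{F ≤ 6}; surviving tuples: {(6, 4, 20, 20, n, c, 8), (6, 4, 20, 20, s, c, 8), (6, 4, 20, 20, v, c, 8), (6, 4, 20, 20, x, c, 8), (6, 4, 27, 3, n, c, 8), (6, 4, 27, 3, s, c, 8), (6, 4, 27, 3, v, c, 8), (6, 4, 27, 3, x, c, 8), (6, 4, 5, 2, n, c, 8), (6, 4, 5, 2, s, c, 8), (6, 4, 5, 2, v, c, 8), (6, 4, 5, 2, x, c, 8)}
π_{G, D} gives {(2, n), (2, s), (2, v), (2, x), (20, n), (20, s), (20, v), (20, x), (3, n), (3, s), (3, v), (3, x)}.

{(2, n), (2, s), (2, v), (2, x), (20, n), (20, s), (20, v), (20, x), (3, n), (3, s), (3, v), (3, x)}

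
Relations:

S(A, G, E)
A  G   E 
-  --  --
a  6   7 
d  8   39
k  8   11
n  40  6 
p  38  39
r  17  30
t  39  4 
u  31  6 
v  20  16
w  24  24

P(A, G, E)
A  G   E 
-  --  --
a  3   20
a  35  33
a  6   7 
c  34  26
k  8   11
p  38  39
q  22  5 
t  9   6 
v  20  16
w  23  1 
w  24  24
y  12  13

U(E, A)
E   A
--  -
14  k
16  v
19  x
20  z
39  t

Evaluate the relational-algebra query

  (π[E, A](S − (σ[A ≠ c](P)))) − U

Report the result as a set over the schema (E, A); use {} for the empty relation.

Apply σ_{A ≠ c}; surviving tuples: {(a, 3, 20), (a, 35, 33), (a, 6, 7), (k, 8, 11), (p, 38, 39), (q, 22, 5), (t, 9, 6), (v, 20, 16), (w, 23, 1), (w, 24, 24), (y, 12, 13)}
Difference: {(a, 6, 7), (d, 8, 39), (k, 8, 11), (n, 40, 6), (p, 38, 39), (r, 17, 30), (t, 39, 4), (u, 31, 6), (v, 20, 16), (w, 24, 24)} with {(a, 3, 20), (a, 35, 33), (a, 6, 7), (k, 8, 11), (p, 38, 39), (q, 22, 5), (t, 9, 6), (v, 20, 16), (w, 23, 1), (w, 24, 24), (y, 12, 13)} → {(d, 8, 39), (n, 40, 6), (r, 17, 30), (t, 39, 4), (u, 31, 6)}
Keep only column(s) E, A: {(30, r), (39, d), (4, t), (6, n), (6, u)}
Difference: {(30, r), (39, d), (4, t), (6, n), (6, u)} with {(14, k), (16, v), (19, x), (20, z), (39, t)} → {(30, r), (39, d), (4, t), (6, n), (6, u)}

{(30, r), (39, d), (4, t), (6, n), (6, u)}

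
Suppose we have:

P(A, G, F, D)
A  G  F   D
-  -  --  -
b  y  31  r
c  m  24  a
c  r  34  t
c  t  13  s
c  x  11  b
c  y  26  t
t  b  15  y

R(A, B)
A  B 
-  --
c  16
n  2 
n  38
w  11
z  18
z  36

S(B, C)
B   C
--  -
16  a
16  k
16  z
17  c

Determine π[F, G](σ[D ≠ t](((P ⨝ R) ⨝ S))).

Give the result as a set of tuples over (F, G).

{(11, x), (13, t), (24, m)}

Natural join on A: {(c, m, 24, a, 16), (c, r, 34, t, 16), (c, t, 13, s, 16), (c, x, 11, b, 16), (c, y, 26, t, 16)}
Natural join on B: {(c, m, 24, a, 16, a), (c, m, 24, a, 16, k), (c, m, 24, a, 16, z), (c, r, 34, t, 16, a), (c, r, 34, t, 16, k), (c, r, 34, t, 16, z), (c, t, 13, s, 16, a), (c, t, 13, s, 16, k), (c, t, 13, s, 16, z), (c, x, 11, b, 16, a), (c, x, 11, b, 16, k), (c, x, 11, b, 16, z), (c, y, 26, t, 16, a), (c, y, 26, t, 16, k), (c, y, 26, t, 16, z)}
Selection D ≠ t: {(c, m, 24, a, 16, a), (c, m, 24, a, 16, k), (c, m, 24, a, 16, z), (c, t, 13, s, 16, a), (c, t, 13, s, 16, k), (c, t, 13, s, 16, z), (c, x, 11, b, 16, a), (c, x, 11, b, 16, k), (c, x, 11, b, 16, z)}
π[F, G]: project onto (F, G) (6 duplicate(s) eliminated) → {(11, x), (13, t), (24, m)}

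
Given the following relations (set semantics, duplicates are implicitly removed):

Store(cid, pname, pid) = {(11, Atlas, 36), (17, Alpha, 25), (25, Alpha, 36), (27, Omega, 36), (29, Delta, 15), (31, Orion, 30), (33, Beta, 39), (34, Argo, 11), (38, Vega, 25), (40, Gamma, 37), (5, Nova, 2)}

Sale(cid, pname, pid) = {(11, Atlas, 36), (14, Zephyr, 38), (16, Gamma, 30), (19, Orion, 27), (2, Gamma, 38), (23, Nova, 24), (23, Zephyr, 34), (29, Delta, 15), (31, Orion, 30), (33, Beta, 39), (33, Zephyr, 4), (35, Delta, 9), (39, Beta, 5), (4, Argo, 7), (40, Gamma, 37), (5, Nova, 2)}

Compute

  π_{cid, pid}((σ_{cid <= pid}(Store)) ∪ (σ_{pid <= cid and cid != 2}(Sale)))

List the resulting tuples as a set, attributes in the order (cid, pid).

{(11, 36), (17, 25), (25, 36), (27, 36), (29, 15), (31, 30), (33, 39), (33, 4), (35, 9), (39, 5), (40, 37), (5, 2)}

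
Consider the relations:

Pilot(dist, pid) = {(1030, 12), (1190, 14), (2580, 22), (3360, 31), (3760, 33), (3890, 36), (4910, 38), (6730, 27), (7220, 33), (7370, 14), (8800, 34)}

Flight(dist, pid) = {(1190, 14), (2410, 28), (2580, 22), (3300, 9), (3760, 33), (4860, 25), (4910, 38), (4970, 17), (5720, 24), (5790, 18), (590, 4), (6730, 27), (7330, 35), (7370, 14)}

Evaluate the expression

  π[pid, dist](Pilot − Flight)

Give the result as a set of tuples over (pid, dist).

{(12, 1030), (31, 3360), (33, 7220), (34, 8800), (36, 3890)}

Difference: {(1030, 12), (1190, 14), (2580, 22), (3360, 31), (3760, 33), (3890, 36), (4910, 38), (6730, 27), (7220, 33), (7370, 14), (8800, 34)} with {(1190, 14), (2410, 28), (2580, 22), (3300, 9), (3760, 33), (4860, 25), (4910, 38), (4970, 17), (5720, 24), (5790, 18), (590, 4), (6730, 27), (7330, 35), (7370, 14)} → {(1030, 12), (3360, 31), (3890, 36), (7220, 33), (8800, 34)}
Keep only column(s) pid, dist: {(12, 1030), (31, 3360), (33, 7220), (34, 8800), (36, 3890)}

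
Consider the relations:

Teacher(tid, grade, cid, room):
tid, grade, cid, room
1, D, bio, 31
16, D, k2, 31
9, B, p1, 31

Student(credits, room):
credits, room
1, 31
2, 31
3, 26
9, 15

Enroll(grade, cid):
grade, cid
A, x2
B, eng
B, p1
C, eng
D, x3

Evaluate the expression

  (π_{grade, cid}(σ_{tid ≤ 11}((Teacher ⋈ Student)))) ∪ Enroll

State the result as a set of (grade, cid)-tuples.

{(A, x2), (B, eng), (B, p1), (C, eng), (D, bio), (D, x3)}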